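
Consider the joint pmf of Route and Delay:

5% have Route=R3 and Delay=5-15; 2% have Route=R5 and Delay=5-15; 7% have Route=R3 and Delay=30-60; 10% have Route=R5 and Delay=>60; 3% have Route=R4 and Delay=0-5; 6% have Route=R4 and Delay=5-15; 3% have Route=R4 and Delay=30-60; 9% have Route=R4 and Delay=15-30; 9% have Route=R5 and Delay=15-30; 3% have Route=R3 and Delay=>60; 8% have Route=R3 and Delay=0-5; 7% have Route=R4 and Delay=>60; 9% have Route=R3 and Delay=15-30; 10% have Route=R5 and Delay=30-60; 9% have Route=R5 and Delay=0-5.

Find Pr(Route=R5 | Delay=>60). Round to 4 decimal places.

P(Delay=>60) = 0.03 + 0.07 + 0.10 = 0.20.
P(Route=R5 | Delay=>60) = 0.10/0.20 = 0.5000.

0.5000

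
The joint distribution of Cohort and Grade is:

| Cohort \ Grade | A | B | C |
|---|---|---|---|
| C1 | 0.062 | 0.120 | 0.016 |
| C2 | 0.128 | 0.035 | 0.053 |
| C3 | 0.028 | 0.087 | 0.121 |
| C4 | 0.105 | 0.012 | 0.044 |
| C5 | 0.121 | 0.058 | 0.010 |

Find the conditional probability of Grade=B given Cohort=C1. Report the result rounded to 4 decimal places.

0.6061

P(Cohort=C1) = 0.062 + 0.120 + 0.016 = 0.198.
P(Grade=B | Cohort=C1) = 0.120/0.198 = 0.6061.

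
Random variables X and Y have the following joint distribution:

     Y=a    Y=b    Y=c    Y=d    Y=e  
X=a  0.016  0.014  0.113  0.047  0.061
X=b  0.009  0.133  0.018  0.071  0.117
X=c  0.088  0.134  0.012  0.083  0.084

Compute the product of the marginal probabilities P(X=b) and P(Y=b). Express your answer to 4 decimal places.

P(X=b) = 0.009 + 0.133 + 0.018 + 0.071 + 0.117 = 0.348.
P(Y=b) = 0.014 + 0.133 + 0.134 = 0.281.
Product: 0.348 × 0.281 = 0.0978.

0.0978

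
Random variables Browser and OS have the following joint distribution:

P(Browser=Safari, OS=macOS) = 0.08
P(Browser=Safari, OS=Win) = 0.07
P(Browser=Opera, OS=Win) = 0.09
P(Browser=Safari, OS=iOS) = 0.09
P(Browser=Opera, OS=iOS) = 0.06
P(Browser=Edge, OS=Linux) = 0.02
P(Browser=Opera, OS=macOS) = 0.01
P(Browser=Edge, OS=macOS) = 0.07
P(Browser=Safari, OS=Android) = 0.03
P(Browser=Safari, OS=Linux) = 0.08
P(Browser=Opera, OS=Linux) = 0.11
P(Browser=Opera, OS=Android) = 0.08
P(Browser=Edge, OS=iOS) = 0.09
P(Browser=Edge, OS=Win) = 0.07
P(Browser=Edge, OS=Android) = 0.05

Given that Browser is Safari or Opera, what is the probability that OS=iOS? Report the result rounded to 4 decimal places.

P(Browser=Safari) = 0.07 + 0.08 + 0.08 + 0.09 + 0.03 = 0.35.
P(Browser=Opera) = 0.09 + 0.01 + 0.11 + 0.06 + 0.08 = 0.35.
P(Browser ∈ {Safari, Opera}) = 0.35 + 0.35 = 0.70; P(OS=iOS, Browser ∈ {Safari, Opera}) = 0.09 + 0.06 = 0.15.
P(OS=iOS | Browser ∈ {Safari, Opera}) = 0.15/0.70 = 0.2143.

0.2143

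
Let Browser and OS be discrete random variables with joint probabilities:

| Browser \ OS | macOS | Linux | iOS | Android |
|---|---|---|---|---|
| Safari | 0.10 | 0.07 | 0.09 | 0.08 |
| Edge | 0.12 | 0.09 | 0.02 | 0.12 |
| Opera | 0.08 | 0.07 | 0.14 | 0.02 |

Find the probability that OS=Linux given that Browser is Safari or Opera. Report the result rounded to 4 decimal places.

P(Browser=Safari) = 0.10 + 0.07 + 0.09 + 0.08 = 0.34.
P(Browser=Opera) = 0.08 + 0.07 + 0.14 + 0.02 = 0.31.
P(Browser ∈ {Safari, Opera}) = 0.34 + 0.31 = 0.65; P(OS=Linux, Browser ∈ {Safari, Opera}) = 0.07 + 0.07 = 0.14.
P(OS=Linux | Browser ∈ {Safari, Opera}) = 0.14/0.65 = 0.2154.

0.2154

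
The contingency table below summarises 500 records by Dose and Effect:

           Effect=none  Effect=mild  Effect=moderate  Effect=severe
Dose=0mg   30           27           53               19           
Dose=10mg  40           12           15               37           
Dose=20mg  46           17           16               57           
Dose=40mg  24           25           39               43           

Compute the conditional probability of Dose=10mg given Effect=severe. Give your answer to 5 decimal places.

0.23718

Total with Effect=severe: 19 + 37 + 57 + 43 = 156.
P(Dose=10mg | Effect=severe) = 37/156 = 0.23718.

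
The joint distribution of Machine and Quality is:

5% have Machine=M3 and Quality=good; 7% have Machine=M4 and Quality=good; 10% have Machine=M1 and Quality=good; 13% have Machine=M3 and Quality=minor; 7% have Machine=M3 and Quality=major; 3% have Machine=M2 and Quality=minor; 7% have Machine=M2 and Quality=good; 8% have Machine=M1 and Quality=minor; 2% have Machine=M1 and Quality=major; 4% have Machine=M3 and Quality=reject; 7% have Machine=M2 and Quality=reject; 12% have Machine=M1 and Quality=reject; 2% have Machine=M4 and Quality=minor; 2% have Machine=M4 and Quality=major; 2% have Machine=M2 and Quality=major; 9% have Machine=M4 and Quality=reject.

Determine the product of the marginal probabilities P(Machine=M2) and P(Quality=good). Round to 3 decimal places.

0.055

P(Machine=M2) = 0.07 + 0.03 + 0.02 + 0.07 = 0.19.
P(Quality=good) = 0.10 + 0.07 + 0.05 + 0.07 = 0.29.
Product: 0.19 × 0.29 = 0.055.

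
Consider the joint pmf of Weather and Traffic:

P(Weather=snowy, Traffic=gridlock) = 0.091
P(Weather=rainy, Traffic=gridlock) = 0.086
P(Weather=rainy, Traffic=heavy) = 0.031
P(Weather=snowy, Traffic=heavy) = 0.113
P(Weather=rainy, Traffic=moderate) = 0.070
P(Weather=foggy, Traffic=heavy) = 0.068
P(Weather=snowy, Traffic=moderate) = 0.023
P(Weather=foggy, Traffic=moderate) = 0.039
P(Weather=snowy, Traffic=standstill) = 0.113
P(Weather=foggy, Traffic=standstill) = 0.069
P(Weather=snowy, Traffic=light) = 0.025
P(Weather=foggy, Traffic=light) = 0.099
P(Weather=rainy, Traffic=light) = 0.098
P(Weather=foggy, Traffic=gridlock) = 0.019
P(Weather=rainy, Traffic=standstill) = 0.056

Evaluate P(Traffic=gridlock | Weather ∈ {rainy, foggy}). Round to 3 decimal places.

P(Weather=rainy) = 0.098 + 0.070 + 0.031 + 0.086 + 0.056 = 0.341.
P(Weather=foggy) = 0.099 + 0.039 + 0.068 + 0.019 + 0.069 = 0.294.
P(Weather ∈ {rainy, foggy}) = 0.341 + 0.294 = 0.635; P(Traffic=gridlock, Weather ∈ {rainy, foggy}) = 0.086 + 0.019 = 0.105.
P(Traffic=gridlock | Weather ∈ {rainy, foggy}) = 0.105/0.635 = 0.165.

0.165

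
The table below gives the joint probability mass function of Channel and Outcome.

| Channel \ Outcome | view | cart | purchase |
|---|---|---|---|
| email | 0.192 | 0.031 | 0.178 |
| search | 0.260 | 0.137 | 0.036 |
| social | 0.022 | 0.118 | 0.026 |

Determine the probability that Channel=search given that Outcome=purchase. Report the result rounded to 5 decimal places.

0.15000

P(Outcome=purchase) = 0.178 + 0.036 + 0.026 = 0.240.
P(Channel=search | Outcome=purchase) = 0.036/0.240 = 0.15000.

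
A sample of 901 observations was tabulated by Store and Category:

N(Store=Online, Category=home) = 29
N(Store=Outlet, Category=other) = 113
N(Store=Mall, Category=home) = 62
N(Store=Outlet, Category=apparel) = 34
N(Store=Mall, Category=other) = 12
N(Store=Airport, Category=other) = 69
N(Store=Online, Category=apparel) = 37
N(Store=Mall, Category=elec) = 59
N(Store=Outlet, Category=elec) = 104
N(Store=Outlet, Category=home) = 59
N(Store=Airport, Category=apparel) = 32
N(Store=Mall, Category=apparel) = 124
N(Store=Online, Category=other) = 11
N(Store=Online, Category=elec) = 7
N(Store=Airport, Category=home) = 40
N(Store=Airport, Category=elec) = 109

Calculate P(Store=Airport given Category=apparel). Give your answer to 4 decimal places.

0.1410

Total with Category=apparel: 124 + 32 + 34 + 37 = 227.
P(Store=Airport | Category=apparel) = 32/227 = 0.1410.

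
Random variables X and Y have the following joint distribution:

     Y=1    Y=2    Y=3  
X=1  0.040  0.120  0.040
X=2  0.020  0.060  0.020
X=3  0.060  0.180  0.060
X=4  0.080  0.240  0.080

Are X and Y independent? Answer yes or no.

Every cell satisfies P(X,Y) = P(X)·P(Y). For instance P(X=4) = 0.400, P(Y=2) = 0.600, and 0.400×0.600 = 0.240 matches the joint entry. So X and Y are independent.

yes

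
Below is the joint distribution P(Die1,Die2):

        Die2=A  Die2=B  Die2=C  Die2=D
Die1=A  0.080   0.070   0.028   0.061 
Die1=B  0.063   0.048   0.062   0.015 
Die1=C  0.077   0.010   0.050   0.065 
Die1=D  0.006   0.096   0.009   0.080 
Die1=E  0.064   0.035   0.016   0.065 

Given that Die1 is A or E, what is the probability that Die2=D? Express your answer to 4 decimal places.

P(Die1=A) = 0.080 + 0.070 + 0.028 + 0.061 = 0.239.
P(Die1=E) = 0.064 + 0.035 + 0.016 + 0.065 = 0.180.
P(Die1 ∈ {A, E}) = 0.239 + 0.180 = 0.419; P(Die2=D, Die1 ∈ {A, E}) = 0.061 + 0.065 = 0.126.
P(Die2=D | Die1 ∈ {A, E}) = 0.126/0.419 = 0.3007.

0.3007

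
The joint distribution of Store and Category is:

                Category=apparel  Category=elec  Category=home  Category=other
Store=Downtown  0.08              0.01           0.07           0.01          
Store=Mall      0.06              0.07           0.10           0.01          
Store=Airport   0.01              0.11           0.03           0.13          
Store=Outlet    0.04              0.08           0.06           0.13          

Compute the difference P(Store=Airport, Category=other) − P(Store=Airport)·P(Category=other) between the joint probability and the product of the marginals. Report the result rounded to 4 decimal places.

0.0516

P(Store=Airport) = 0.01 + 0.11 + 0.03 + 0.13 = 0.28.
P(Category=other) = 0.01 + 0.01 + 0.13 + 0.13 = 0.28.
P(Store=Airport, Category=other) − P(Store=Airport)P(Category=other) = 0.13 − 0.28×0.28 = 0.0516.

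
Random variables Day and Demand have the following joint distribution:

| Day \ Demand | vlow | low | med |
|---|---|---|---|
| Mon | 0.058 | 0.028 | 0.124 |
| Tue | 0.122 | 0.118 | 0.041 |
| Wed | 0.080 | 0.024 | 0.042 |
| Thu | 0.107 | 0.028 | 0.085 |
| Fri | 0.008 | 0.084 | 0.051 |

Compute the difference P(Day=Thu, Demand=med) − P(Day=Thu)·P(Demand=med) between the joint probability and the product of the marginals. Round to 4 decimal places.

P(Day=Thu) = 0.107 + 0.028 + 0.085 = 0.220.
P(Demand=med) = 0.124 + 0.041 + 0.042 + 0.085 + 0.051 = 0.343.
P(Day=Thu, Demand=med) − P(Day=Thu)P(Demand=med) = 0.085 − 0.220×0.343 = 0.0095.

0.0095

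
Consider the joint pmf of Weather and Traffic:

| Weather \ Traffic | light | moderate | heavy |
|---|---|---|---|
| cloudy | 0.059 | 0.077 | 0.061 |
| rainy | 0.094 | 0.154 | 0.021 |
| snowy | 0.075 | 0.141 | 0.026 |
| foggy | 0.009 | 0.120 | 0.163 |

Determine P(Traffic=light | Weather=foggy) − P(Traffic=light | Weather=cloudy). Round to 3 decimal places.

-0.269

P(Weather=foggy) = 0.009 + 0.120 + 0.163 = 0.292; P(Traffic=light | Weather=foggy) = 0.009/0.292 = 0.0308.
P(Weather=cloudy) = 0.059 + 0.077 + 0.061 = 0.197; P(Traffic=light | Weather=cloudy) = 0.059/0.197 = 0.2995.
Difference = -0.269.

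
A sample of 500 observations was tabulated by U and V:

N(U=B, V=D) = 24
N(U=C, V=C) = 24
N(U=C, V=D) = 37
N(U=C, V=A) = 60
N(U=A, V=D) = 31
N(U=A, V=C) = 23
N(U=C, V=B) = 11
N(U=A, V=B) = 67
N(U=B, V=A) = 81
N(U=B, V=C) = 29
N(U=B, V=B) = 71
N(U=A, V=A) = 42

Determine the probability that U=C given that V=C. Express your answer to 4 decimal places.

0.3158

Total with V=C: 23 + 29 + 24 = 76.
P(U=C | V=C) = 24/76 = 0.3158.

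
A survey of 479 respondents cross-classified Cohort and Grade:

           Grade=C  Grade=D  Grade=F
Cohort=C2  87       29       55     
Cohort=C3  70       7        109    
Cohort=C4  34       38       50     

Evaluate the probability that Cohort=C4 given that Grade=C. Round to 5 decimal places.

Total with Grade=C: 87 + 70 + 34 = 191.
P(Cohort=C4 | Grade=C) = 34/191 = 0.17801.

0.17801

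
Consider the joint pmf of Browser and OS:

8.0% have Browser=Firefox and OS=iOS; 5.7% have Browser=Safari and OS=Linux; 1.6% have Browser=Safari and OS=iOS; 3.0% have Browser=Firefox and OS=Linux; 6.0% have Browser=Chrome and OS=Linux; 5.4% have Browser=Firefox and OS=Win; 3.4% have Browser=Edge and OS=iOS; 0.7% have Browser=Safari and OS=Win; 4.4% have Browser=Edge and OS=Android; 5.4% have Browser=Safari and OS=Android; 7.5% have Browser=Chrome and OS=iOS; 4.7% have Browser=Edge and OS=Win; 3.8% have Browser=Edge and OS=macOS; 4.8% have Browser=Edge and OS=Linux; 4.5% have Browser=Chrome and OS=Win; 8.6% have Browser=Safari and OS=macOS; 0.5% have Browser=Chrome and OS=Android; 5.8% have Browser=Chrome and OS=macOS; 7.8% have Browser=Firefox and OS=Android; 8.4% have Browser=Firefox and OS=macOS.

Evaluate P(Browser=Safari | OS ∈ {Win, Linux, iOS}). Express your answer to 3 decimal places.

P(OS=Win) = 0.045 + 0.054 + 0.007 + 0.047 = 0.153.
P(OS=Linux) = 0.060 + 0.030 + 0.057 + 0.048 = 0.195.
P(OS=iOS) = 0.075 + 0.080 + 0.016 + 0.034 = 0.205.
P(OS ∈ {Win, Linux, iOS}) = 0.153 + 0.195 + 0.205 = 0.553; P(Browser=Safari, OS ∈ {Win, Linux, iOS}) = 0.007 + 0.057 + 0.016 = 0.080.
P(Browser=Safari | OS ∈ {Win, Linux, iOS}) = 0.080/0.553 = 0.145.

0.145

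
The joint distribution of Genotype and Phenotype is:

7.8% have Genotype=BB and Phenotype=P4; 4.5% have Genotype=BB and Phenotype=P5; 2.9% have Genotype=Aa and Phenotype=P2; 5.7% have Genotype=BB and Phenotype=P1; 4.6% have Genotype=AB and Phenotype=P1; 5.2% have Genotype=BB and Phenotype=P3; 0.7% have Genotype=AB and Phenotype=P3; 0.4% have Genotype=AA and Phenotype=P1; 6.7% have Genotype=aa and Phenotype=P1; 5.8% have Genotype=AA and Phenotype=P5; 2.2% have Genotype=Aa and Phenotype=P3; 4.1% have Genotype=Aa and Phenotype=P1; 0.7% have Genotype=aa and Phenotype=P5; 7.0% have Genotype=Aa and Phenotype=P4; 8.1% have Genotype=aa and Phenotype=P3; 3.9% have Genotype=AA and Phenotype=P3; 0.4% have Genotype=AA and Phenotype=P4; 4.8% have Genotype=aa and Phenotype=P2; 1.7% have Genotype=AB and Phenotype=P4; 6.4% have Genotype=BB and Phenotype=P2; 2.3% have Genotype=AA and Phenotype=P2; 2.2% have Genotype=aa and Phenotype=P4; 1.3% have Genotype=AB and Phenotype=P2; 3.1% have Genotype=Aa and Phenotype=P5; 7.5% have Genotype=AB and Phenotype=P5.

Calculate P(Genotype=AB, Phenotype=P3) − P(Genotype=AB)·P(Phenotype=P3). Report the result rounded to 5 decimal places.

-0.02476

P(Genotype=AB) = 0.046 + 0.013 + 0.007 + 0.017 + 0.075 = 0.158.
P(Phenotype=P3) = 0.039 + 0.022 + 0.081 + 0.007 + 0.052 = 0.201.
P(Genotype=AB, Phenotype=P3) − P(Genotype=AB)P(Phenotype=P3) = 0.007 − 0.158×0.201 = -0.02476.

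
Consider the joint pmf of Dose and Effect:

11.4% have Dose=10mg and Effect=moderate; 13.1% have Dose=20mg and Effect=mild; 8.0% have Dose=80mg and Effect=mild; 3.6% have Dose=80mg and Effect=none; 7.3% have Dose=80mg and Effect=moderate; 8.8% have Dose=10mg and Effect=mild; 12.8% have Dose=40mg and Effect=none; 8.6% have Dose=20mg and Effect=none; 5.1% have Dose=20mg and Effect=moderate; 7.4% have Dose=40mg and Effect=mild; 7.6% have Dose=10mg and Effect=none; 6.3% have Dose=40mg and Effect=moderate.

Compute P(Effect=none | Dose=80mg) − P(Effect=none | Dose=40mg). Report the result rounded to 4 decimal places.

-0.2925

P(Dose=80mg) = 0.036 + 0.080 + 0.073 = 0.189; P(Effect=none | Dose=80mg) = 0.036/0.189 = 0.19048.
P(Dose=40mg) = 0.128 + 0.074 + 0.063 = 0.265; P(Effect=none | Dose=40mg) = 0.128/0.265 = 0.48302.
Difference = -0.2925.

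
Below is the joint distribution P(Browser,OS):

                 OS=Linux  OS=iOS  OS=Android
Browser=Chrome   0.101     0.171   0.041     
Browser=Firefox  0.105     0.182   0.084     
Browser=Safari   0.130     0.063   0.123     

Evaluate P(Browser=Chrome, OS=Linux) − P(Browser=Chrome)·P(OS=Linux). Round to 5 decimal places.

P(Browser=Chrome) = 0.101 + 0.171 + 0.041 = 0.313.
P(OS=Linux) = 0.101 + 0.105 + 0.130 = 0.336.
P(Browser=Chrome, OS=Linux) − P(Browser=Chrome)P(OS=Linux) = 0.101 − 0.313×0.336 = -0.00417.

-0.00417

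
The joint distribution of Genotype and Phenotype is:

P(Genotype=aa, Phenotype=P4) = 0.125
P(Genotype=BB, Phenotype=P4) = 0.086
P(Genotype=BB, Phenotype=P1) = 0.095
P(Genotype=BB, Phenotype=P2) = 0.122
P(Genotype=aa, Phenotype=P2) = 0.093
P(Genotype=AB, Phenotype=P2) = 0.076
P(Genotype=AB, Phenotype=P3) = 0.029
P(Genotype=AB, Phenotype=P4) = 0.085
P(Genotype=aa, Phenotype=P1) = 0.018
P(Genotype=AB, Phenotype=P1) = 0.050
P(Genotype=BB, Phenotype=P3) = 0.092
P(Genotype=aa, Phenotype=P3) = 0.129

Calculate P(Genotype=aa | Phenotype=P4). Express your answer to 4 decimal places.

P(Phenotype=P4) = 0.125 + 0.085 + 0.086 = 0.296.
P(Genotype=aa | Phenotype=P4) = 0.125/0.296 = 0.4223.

0.4223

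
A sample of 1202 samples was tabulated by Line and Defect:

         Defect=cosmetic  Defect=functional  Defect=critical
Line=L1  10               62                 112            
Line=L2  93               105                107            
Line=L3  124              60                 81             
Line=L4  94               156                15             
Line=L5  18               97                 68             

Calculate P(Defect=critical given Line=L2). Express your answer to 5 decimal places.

0.35082

Total with Line=L2: 93 + 105 + 107 = 305.
P(Defect=critical | Line=L2) = 107/305 = 0.35082.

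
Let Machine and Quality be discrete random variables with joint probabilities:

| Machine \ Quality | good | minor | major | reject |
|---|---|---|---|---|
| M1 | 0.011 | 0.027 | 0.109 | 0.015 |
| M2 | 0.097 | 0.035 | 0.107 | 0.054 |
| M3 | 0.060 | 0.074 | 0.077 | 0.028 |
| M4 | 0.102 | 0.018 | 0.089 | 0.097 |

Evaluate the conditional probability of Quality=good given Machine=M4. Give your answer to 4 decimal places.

P(Machine=M4) = 0.102 + 0.018 + 0.089 + 0.097 = 0.306.
P(Quality=good | Machine=M4) = 0.102/0.306 = 0.3333.

0.3333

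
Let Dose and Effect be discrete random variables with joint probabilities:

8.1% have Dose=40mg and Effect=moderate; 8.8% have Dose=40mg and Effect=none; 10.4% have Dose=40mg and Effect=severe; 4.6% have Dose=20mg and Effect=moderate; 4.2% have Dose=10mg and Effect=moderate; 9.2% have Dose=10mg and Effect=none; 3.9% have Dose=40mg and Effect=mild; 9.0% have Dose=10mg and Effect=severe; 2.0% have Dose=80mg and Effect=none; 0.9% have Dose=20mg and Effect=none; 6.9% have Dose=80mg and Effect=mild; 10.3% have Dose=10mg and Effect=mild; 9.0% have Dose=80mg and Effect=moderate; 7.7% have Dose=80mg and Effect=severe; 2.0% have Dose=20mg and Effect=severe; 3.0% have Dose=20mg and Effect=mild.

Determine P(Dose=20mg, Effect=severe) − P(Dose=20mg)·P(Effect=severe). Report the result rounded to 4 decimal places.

-0.0106

P(Dose=20mg) = 0.009 + 0.030 + 0.046 + 0.020 = 0.105.
P(Effect=severe) = 0.090 + 0.020 + 0.104 + 0.077 = 0.291.
P(Dose=20mg, Effect=severe) − P(Dose=20mg)P(Effect=severe) = 0.020 − 0.105×0.291 = -0.0106.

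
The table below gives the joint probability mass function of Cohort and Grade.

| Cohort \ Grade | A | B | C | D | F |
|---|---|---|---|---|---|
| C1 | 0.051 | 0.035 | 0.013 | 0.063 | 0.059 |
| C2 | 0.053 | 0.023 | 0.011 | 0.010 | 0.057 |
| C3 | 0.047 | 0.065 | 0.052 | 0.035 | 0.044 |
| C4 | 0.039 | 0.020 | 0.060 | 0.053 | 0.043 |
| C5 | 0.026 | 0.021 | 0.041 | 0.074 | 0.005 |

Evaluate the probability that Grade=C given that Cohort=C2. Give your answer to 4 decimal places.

P(Cohort=C2) = 0.053 + 0.023 + 0.011 + 0.010 + 0.057 = 0.154.
P(Grade=C | Cohort=C2) = 0.011/0.154 = 0.0714.

0.0714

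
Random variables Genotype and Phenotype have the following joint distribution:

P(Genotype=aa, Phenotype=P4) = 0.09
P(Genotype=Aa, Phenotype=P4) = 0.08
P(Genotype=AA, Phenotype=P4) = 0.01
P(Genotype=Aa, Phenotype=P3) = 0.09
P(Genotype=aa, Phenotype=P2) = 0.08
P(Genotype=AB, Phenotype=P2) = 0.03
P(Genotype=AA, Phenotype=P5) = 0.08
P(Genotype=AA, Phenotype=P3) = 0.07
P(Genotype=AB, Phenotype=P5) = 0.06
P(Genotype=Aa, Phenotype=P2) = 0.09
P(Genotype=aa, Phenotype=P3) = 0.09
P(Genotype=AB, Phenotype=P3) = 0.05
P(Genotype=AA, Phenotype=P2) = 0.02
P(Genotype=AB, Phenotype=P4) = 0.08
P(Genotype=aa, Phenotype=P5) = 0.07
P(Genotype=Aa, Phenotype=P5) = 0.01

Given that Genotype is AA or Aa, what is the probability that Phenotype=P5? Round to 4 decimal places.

0.2000

P(Genotype=AA) = 0.02 + 0.07 + 0.01 + 0.08 = 0.18.
P(Genotype=Aa) = 0.09 + 0.09 + 0.08 + 0.01 = 0.27.
P(Genotype ∈ {AA, Aa}) = 0.18 + 0.27 = 0.45; P(Phenotype=P5, Genotype ∈ {AA, Aa}) = 0.08 + 0.01 = 0.09.
P(Phenotype=P5 | Genotype ∈ {AA, Aa}) = 0.09/0.45 = 0.2000.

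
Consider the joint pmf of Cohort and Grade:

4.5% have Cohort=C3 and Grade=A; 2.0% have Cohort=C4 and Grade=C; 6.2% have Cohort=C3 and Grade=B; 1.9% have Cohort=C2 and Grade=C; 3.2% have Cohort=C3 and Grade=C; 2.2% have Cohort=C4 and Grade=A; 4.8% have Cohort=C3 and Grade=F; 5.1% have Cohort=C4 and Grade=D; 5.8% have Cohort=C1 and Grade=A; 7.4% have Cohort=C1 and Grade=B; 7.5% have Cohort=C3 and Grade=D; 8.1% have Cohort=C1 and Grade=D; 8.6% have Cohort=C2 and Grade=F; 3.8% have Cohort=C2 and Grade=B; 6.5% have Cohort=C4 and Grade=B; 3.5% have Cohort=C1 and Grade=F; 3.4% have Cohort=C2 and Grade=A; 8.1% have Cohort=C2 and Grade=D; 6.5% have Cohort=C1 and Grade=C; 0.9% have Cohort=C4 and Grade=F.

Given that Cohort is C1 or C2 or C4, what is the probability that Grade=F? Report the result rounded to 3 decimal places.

P(Cohort=C1) = 0.058 + 0.074 + 0.065 + 0.081 + 0.035 = 0.313.
P(Cohort=C2) = 0.034 + 0.038 + 0.019 + 0.081 + 0.086 = 0.258.
P(Cohort=C4) = 0.022 + 0.065 + 0.020 + 0.051 + 0.009 = 0.167.
P(Cohort ∈ {C1, C2, C4}) = 0.313 + 0.258 + 0.167 = 0.738; P(Grade=F, Cohort ∈ {C1, C2, C4}) = 0.035 + 0.086 + 0.009 = 0.130.
P(Grade=F | Cohort ∈ {C1, C2, C4}) = 0.130/0.738 = 0.176.

0.176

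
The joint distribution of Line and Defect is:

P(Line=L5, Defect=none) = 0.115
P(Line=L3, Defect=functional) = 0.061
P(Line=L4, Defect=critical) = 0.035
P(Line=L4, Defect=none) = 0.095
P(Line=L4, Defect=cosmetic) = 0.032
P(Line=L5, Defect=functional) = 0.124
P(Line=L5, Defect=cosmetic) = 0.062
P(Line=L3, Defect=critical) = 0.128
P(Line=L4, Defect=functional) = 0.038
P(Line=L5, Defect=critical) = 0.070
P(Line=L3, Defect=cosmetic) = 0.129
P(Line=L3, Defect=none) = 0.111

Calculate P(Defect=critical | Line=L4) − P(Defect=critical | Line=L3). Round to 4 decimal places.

P(Line=L4) = 0.095 + 0.032 + 0.038 + 0.035 = 0.200; P(Defect=critical | Line=L4) = 0.035/0.200 = 0.17500.
P(Line=L3) = 0.111 + 0.129 + 0.061 + 0.128 = 0.429; P(Defect=critical | Line=L3) = 0.128/0.429 = 0.29837.
Difference = -0.1234.

-0.1234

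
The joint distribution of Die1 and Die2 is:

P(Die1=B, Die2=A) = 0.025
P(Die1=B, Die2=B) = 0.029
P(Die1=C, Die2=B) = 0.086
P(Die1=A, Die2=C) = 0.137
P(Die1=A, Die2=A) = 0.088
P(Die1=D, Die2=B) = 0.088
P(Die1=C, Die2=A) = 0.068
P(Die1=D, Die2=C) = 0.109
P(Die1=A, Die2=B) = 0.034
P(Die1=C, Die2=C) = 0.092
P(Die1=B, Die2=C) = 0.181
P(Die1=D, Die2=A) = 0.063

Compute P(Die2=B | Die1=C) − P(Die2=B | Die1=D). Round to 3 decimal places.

P(Die1=C) = 0.068 + 0.086 + 0.092 = 0.246; P(Die2=B | Die1=C) = 0.086/0.246 = 0.3496.
P(Die1=D) = 0.063 + 0.088 + 0.109 = 0.260; P(Die2=B | Die1=D) = 0.088/0.260 = 0.3385.
Difference = 0.011.

0.011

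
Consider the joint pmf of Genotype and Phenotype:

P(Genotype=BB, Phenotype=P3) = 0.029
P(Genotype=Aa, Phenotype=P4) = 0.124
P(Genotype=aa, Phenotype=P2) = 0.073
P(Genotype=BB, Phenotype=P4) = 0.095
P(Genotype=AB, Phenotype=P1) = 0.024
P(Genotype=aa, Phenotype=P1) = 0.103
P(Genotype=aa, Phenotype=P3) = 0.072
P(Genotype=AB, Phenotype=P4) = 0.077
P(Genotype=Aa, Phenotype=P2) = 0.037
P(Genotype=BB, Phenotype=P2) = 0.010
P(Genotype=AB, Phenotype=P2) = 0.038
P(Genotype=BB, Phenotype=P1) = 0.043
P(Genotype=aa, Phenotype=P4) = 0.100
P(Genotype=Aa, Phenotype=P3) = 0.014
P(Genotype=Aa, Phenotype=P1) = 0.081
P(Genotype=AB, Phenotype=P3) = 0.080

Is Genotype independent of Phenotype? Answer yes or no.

P(Genotype=aa) = 0.348 and P(Phenotype=P4) = 0.396, so their product is 0.13781, but P(Genotype=aa, Phenotype=P4) = 0.100. Since these differ, Genotype and Phenotype are not independent.

no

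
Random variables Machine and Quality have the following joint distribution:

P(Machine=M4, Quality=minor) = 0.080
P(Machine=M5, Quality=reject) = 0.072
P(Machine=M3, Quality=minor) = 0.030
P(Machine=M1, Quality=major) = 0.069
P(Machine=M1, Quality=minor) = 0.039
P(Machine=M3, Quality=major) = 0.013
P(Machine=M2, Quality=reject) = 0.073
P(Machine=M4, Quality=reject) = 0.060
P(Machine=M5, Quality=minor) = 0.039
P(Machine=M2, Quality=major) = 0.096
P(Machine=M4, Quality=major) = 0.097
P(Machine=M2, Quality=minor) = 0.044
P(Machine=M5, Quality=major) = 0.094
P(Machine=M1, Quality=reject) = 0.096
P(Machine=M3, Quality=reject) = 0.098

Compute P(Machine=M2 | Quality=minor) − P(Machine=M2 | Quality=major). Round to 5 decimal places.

-0.07051

P(Quality=minor) = 0.039 + 0.044 + 0.030 + 0.080 + 0.039 = 0.232; P(Machine=M2 | Quality=minor) = 0.044/0.232 = 0.189655.
P(Quality=major) = 0.069 + 0.096 + 0.013 + 0.097 + 0.094 = 0.369; P(Machine=M2 | Quality=major) = 0.096/0.369 = 0.260163.
Difference = -0.07051.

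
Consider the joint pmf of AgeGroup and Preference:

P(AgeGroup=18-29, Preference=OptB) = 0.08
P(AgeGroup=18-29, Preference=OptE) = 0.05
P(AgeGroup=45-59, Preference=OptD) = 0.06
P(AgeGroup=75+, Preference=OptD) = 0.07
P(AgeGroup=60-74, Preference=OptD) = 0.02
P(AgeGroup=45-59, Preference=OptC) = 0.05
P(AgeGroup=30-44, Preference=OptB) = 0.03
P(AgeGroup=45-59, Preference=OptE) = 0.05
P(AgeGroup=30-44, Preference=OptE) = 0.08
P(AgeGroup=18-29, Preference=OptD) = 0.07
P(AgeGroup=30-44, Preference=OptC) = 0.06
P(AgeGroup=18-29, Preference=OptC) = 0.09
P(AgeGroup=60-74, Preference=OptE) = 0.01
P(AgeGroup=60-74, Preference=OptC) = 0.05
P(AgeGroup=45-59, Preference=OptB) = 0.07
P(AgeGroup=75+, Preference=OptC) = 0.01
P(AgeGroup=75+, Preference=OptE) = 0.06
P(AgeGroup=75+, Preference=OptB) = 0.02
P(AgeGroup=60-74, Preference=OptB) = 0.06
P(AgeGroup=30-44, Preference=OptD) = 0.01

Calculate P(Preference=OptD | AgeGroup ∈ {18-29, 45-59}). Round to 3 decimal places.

P(AgeGroup=18-29) = 0.08 + 0.09 + 0.07 + 0.05 = 0.29.
P(AgeGroup=45-59) = 0.07 + 0.05 + 0.06 + 0.05 = 0.23.
P(AgeGroup ∈ {18-29, 45-59}) = 0.29 + 0.23 = 0.52; P(Preference=OptD, AgeGroup ∈ {18-29, 45-59}) = 0.07 + 0.06 = 0.13.
P(Preference=OptD | AgeGroup ∈ {18-29, 45-59}) = 0.13/0.52 = 0.250.

0.250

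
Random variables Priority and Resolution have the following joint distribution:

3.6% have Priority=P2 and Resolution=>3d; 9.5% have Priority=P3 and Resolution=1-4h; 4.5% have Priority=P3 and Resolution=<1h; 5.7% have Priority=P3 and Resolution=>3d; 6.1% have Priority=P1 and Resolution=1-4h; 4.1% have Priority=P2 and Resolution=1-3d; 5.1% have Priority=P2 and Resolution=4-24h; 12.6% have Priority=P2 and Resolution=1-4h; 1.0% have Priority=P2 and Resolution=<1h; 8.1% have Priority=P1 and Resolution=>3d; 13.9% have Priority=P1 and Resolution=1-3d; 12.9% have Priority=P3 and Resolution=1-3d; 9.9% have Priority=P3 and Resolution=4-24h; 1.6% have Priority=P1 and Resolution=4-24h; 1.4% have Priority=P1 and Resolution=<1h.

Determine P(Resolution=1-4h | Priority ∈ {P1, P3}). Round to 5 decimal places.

P(Priority=P1) = 0.014 + 0.061 + 0.016 + 0.139 + 0.081 = 0.311.
P(Priority=P3) = 0.045 + 0.095 + 0.099 + 0.129 + 0.057 = 0.425.
P(Priority ∈ {P1, P3}) = 0.311 + 0.425 = 0.736; P(Resolution=1-4h, Priority ∈ {P1, P3}) = 0.061 + 0.095 = 0.156.
P(Resolution=1-4h | Priority ∈ {P1, P3}) = 0.156/0.736 = 0.21196.

0.21196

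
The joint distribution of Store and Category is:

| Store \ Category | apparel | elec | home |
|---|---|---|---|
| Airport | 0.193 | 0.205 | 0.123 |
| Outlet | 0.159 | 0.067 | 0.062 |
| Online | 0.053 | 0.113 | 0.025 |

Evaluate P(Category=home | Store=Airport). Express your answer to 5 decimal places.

P(Store=Airport) = 0.193 + 0.205 + 0.123 = 0.521.
P(Category=home | Store=Airport) = 0.123/0.521 = 0.23608.

0.23608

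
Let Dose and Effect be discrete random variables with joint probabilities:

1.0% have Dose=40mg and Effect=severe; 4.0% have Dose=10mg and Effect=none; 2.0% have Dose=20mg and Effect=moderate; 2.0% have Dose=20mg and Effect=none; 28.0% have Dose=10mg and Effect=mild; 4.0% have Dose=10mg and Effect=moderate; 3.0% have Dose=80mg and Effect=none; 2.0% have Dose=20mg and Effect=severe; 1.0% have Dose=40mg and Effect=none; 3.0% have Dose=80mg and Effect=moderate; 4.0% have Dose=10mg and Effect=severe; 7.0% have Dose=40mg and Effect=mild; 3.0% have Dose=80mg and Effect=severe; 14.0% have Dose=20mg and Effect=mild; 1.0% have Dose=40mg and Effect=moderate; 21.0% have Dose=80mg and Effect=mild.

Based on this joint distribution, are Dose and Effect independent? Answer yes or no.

yes

Every cell satisfies P(Dose,Effect) = P(Dose)·P(Effect). For instance P(Dose=20mg) = 0.200, P(Effect=moderate) = 0.100, and 0.200×0.100 = 0.020 matches the joint entry. So Dose and Effect are independent.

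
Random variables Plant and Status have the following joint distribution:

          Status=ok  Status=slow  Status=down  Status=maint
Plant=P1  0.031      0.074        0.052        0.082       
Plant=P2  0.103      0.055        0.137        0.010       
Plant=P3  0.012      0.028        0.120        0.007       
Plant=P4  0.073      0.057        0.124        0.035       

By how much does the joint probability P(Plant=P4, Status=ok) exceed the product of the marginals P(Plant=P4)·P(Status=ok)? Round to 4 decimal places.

0.0097

P(Plant=P4) = 0.073 + 0.057 + 0.124 + 0.035 = 0.289.
P(Status=ok) = 0.031 + 0.103 + 0.012 + 0.073 = 0.219.
P(Plant=P4, Status=ok) − P(Plant=P4)P(Status=ok) = 0.073 − 0.289×0.219 = 0.0097.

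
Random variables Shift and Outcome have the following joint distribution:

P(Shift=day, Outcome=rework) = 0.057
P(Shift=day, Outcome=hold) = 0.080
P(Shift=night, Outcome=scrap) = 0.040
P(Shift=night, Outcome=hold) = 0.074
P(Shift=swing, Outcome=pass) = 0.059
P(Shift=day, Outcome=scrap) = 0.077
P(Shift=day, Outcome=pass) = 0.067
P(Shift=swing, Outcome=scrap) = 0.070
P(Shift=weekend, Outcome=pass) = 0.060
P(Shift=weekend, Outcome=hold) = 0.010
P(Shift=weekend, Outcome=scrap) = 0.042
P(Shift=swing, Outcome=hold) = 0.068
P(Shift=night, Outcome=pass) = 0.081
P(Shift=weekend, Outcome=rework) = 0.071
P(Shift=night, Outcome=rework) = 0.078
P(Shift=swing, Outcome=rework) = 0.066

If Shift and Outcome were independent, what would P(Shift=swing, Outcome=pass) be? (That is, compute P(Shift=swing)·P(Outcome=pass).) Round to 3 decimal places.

P(Shift=swing) = 0.059 + 0.066 + 0.070 + 0.068 = 0.263.
P(Outcome=pass) = 0.067 + 0.059 + 0.081 + 0.060 = 0.267.
Product: 0.263 × 0.267 = 0.070.

0.070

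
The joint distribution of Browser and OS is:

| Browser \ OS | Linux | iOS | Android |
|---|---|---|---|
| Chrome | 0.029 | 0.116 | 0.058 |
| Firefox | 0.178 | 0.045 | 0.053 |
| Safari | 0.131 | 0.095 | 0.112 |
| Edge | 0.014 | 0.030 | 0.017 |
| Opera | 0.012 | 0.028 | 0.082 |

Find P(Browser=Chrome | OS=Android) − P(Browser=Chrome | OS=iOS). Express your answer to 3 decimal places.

P(OS=Android) = 0.058 + 0.053 + 0.112 + 0.017 + 0.082 = 0.322; P(Browser=Chrome | OS=Android) = 0.058/0.322 = 0.1801.
P(OS=iOS) = 0.116 + 0.045 + 0.095 + 0.030 + 0.028 = 0.314; P(Browser=Chrome | OS=iOS) = 0.116/0.314 = 0.3694.
Difference = -0.189.

-0.189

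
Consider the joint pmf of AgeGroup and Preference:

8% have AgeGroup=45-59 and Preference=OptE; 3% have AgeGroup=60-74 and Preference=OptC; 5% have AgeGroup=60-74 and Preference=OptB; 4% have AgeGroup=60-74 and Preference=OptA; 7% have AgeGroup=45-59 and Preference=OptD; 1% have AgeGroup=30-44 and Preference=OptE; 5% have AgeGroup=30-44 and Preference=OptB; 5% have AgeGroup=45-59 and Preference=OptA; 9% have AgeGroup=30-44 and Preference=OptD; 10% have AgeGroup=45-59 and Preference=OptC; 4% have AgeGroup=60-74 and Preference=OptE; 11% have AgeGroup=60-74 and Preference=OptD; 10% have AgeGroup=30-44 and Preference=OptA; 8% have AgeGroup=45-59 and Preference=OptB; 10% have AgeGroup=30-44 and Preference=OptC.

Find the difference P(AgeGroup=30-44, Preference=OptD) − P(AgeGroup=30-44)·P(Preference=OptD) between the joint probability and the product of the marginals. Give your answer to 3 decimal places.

-0.005

P(AgeGroup=30-44) = 0.10 + 0.05 + 0.10 + 0.09 + 0.01 = 0.35.
P(Preference=OptD) = 0.09 + 0.07 + 0.11 = 0.27.
P(AgeGroup=30-44, Preference=OptD) − P(AgeGroup=30-44)P(Preference=OptD) = 0.09 − 0.35×0.27 = -0.005.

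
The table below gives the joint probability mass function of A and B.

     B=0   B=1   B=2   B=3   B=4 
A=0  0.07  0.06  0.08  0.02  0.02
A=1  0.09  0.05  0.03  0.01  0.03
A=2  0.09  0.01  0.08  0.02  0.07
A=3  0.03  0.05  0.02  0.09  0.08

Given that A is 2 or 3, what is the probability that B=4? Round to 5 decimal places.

P(A=2) = 0.09 + 0.01 + 0.08 + 0.02 + 0.07 = 0.27.
P(A=3) = 0.03 + 0.05 + 0.02 + 0.09 + 0.08 = 0.27.
P(A ∈ {2, 3}) = 0.27 + 0.27 = 0.54; P(B=4, A ∈ {2, 3}) = 0.07 + 0.08 = 0.15.
P(B=4 | A ∈ {2, 3}) = 0.15/0.54 = 0.27778.

0.27778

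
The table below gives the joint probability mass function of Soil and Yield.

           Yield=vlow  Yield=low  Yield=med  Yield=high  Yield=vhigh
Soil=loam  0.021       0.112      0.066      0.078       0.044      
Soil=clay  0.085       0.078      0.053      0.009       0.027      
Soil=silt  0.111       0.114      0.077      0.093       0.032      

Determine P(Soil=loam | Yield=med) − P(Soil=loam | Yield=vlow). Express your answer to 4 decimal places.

P(Yield=med) = 0.066 + 0.053 + 0.077 = 0.196; P(Soil=loam | Yield=med) = 0.066/0.196 = 0.33673.
P(Yield=vlow) = 0.021 + 0.085 + 0.111 = 0.217; P(Soil=loam | Yield=vlow) = 0.021/0.217 = 0.09677.
Difference = 0.2400.

0.2400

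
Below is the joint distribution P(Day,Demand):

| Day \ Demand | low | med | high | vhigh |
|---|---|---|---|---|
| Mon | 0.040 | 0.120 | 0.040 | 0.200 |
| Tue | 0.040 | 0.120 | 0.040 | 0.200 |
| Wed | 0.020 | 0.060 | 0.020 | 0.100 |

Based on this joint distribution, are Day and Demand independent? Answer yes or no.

yes

Every cell satisfies P(Day,Demand) = P(Day)·P(Demand). For instance P(Day=Wed) = 0.200, P(Demand=vhigh) = 0.500, and 0.200×0.500 = 0.100 matches the joint entry. So Day and Demand are independent.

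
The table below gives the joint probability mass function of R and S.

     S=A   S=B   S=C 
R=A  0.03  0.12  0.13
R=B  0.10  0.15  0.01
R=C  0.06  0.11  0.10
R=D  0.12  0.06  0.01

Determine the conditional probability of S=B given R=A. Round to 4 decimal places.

P(R=A) = 0.03 + 0.12 + 0.13 = 0.28.
P(S=B | R=A) = 0.12/0.28 = 0.4286.

0.4286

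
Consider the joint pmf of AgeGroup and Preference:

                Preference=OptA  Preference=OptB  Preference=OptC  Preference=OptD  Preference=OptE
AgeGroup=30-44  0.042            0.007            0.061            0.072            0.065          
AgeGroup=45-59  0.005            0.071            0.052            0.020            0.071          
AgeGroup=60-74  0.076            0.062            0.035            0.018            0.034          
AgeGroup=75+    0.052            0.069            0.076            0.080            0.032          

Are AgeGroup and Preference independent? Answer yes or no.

no

P(AgeGroup=30-44) = 0.247 and P(Preference=OptB) = 0.209, so their product is 0.05162, but P(AgeGroup=30-44, Preference=OptB) = 0.007. Since these differ, AgeGroup and Preference are not independent.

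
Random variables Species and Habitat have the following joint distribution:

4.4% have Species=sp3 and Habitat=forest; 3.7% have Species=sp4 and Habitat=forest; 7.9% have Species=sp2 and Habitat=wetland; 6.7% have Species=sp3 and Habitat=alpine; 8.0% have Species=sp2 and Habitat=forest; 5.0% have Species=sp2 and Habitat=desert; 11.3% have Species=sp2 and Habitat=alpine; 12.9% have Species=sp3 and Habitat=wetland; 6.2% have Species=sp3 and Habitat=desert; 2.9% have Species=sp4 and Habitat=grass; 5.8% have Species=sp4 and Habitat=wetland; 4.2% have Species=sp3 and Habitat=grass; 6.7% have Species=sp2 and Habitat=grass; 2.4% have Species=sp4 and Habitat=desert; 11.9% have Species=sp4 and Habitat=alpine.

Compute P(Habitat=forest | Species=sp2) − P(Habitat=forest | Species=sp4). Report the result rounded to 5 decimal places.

0.06708

P(Species=sp2) = 0.080 + 0.067 + 0.079 + 0.050 + 0.113 = 0.389; P(Habitat=forest | Species=sp2) = 0.080/0.389 = 0.205656.
P(Species=sp4) = 0.037 + 0.029 + 0.058 + 0.024 + 0.119 = 0.267; P(Habitat=forest | Species=sp4) = 0.037/0.267 = 0.138577.
Difference = 0.06708.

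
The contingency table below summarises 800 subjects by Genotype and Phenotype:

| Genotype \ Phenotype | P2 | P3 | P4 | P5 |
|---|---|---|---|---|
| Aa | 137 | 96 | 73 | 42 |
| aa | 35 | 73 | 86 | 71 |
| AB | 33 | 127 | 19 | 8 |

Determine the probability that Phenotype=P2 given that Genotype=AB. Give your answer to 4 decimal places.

Total with Genotype=AB: 33 + 127 + 19 + 8 = 187.
P(Phenotype=P2 | Genotype=AB) = 33/187 = 0.1765.

0.1765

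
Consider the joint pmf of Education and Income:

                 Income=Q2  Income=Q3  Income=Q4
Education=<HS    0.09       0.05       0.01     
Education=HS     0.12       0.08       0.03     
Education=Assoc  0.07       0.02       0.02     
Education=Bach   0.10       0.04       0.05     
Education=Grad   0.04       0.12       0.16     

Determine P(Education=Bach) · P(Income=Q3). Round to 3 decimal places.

0.059

P(Education=Bach) = 0.10 + 0.04 + 0.05 = 0.19.
P(Income=Q3) = 0.05 + 0.08 + 0.02 + 0.04 + 0.12 = 0.31.
Product: 0.19 × 0.31 = 0.059.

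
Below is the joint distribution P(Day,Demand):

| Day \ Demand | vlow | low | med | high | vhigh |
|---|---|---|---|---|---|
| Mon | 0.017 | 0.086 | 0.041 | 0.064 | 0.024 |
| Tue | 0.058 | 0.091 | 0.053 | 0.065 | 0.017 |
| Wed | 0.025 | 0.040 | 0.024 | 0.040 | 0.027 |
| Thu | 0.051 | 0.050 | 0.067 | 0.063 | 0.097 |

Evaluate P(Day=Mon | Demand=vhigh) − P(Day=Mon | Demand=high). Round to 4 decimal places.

P(Demand=vhigh) = 0.024 + 0.017 + 0.027 + 0.097 = 0.165; P(Day=Mon | Demand=vhigh) = 0.024/0.165 = 0.14545.
P(Demand=high) = 0.064 + 0.065 + 0.040 + 0.063 = 0.232; P(Day=Mon | Demand=high) = 0.064/0.232 = 0.27586.
Difference = -0.1304.

-0.1304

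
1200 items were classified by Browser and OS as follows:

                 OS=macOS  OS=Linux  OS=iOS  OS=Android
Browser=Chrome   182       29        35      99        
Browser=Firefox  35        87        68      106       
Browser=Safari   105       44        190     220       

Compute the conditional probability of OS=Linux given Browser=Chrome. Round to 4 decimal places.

0.0841

Total with Browser=Chrome: 182 + 29 + 35 + 99 = 345.
P(OS=Linux | Browser=Chrome) = 29/345 = 0.0841.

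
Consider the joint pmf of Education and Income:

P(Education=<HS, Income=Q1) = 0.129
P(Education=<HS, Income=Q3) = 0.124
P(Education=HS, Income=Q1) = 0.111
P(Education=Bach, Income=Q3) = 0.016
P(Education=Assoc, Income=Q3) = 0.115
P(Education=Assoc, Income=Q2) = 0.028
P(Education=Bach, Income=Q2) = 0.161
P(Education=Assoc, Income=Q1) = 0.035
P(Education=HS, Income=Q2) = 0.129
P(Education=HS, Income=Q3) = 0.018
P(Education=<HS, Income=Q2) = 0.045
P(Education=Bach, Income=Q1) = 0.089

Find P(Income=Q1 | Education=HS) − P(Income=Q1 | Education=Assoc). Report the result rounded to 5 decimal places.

P(Education=HS) = 0.111 + 0.129 + 0.018 = 0.258; P(Income=Q1 | Education=HS) = 0.111/0.258 = 0.430233.
P(Education=Assoc) = 0.035 + 0.028 + 0.115 = 0.178; P(Income=Q1 | Education=Assoc) = 0.035/0.178 = 0.196629.
Difference = 0.23360.

0.23360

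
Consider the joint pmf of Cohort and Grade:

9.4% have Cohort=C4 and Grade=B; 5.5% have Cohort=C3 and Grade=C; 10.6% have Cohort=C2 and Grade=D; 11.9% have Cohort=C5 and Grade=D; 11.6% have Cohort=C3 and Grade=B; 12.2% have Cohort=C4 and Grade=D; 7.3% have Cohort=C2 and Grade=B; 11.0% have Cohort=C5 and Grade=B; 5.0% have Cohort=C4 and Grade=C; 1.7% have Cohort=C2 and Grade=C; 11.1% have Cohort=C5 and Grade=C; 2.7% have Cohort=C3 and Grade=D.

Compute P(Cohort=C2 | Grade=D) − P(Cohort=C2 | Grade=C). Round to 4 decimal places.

0.2105

P(Grade=D) = 0.106 + 0.027 + 0.122 + 0.119 = 0.374; P(Cohort=C2 | Grade=D) = 0.106/0.374 = 0.28342.
P(Grade=C) = 0.017 + 0.055 + 0.050 + 0.111 = 0.233; P(Cohort=C2 | Grade=C) = 0.017/0.233 = 0.07296.
Difference = 0.2105.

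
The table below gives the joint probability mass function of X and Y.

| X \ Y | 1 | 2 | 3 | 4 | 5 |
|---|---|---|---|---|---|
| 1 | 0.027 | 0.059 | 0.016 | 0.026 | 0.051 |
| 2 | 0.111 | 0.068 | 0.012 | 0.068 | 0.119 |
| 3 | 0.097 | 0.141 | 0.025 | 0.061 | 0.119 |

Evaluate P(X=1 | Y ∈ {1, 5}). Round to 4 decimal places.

P(Y=1) = 0.027 + 0.111 + 0.097 = 0.235.
P(Y=5) = 0.051 + 0.119 + 0.119 = 0.289.
P(Y ∈ {1, 5}) = 0.235 + 0.289 = 0.524; P(X=1, Y ∈ {1, 5}) = 0.027 + 0.051 = 0.078.
P(X=1 | Y ∈ {1, 5}) = 0.078/0.524 = 0.1489.

0.1489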